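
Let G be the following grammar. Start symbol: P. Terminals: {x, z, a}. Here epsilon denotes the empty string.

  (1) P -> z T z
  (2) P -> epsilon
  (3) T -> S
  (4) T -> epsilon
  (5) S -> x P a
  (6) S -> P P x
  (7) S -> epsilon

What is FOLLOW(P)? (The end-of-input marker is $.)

{$, a, x, z}

FIRST(P) = {epsilon, z}
FIRST(S) = {epsilon, x, z}  (via P P x)
FIRST(T) = {epsilon, x, z}  (via S)
FOLLOW(P) includes $ since P is the start symbol.
FOLLOW(P): in S->x P a, P is followed by a with FIRST {a}; in S->P P x (occurrence 1), P is followed by P x with FIRST {x, z}; in S->P P x (occurrence 2), P is followed by x with FIRST {x}. Thus FOLLOW(P) = {$, a, x, z}.
FOLLOW(T): in P->z T z, T is followed by z with FIRST {z}. Thus FOLLOW(T) = {z}.
FOLLOW(S): in T->S, the suffix after S is empty, so FOLLOW(S) ⊇ FOLLOW(T) = {z}. Thus FOLLOW(S) = {z}.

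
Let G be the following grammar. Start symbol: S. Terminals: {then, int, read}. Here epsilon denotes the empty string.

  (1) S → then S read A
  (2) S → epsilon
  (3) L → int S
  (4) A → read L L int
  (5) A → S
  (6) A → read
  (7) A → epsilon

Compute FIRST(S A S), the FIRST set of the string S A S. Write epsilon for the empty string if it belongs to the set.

{epsilon, read, then}

FIRST(S): from S→then S read A we get {then}; from S→epsilon we get {epsilon}. So FIRST(S) = {epsilon, then}.
FIRST(L): from L→int S we get {int}. So FIRST(L) = {int}.
FIRST(A): from A→read L L int we get {read}; from A→S we get {epsilon, then}; from A→read we get {read}; from A→epsilon we get {epsilon}. So FIRST(A) = {epsilon, read, then}.
FIRST(S A S): take FIRST of each symbol in turn, carrying on past any symbol whose FIRST contains epsilon; result {epsilon, read, then}.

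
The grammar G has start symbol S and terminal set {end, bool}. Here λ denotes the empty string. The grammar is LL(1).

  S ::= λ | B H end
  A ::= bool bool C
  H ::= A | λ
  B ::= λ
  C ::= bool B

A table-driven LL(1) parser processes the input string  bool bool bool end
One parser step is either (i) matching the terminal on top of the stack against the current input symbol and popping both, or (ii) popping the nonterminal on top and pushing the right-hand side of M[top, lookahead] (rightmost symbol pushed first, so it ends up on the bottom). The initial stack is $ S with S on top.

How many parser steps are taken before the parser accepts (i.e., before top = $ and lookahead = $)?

10

      Stack              Input                 Action
   1  $ S                bool bool bool end $  expand S ::= B H end
   2  $ end H B          bool bool bool end $  expand B ::= λ
   3  $ end H            bool bool bool end $  expand H ::= A
   4  $ end A            bool bool bool end $  expand A ::= bool bool C
   5  $ end C bool bool  bool bool bool end $  match bool
   6  $ end C bool       bool bool end $       match bool
   7  $ end C            bool end $            expand C ::= bool B
   8  $ end B bool       bool end $            match bool
   9  $ end B            end $                 expand B ::= λ
  10  $ end              end $                 match end
Accept reached after 10 steps.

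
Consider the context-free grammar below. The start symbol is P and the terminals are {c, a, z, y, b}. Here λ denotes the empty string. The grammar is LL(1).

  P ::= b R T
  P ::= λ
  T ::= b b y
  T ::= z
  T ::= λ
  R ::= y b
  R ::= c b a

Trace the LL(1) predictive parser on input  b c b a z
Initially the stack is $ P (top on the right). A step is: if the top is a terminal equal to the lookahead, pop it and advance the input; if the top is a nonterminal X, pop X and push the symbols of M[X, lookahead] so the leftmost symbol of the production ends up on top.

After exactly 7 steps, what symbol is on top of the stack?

z

     Stack      Input        Action
  1  $ P        b c b a z $  expand P ::= b R T
  2  $ T R b    b c b a z $  match b
  3  $ T R      c b a z $    expand R ::= c b a
  4  $ T a b c  c b a z $    match c
  5  $ T a b    b a z $      match b
  6  $ T a      a z $        match a
  7  $ T        z $          expand T ::= z
Stack after step 7: $ z (top = z).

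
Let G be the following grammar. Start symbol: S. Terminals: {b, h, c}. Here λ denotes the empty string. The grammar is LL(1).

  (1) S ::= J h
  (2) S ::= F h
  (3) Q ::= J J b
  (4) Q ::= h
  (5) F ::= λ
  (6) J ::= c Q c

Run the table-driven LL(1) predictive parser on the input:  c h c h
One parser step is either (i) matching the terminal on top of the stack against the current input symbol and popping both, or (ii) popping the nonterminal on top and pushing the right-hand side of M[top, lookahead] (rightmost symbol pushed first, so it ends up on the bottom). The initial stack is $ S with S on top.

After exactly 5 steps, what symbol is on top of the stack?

c

step 1: stack=$ S  input=c h c h $  — expand S ::= J h
step 2: stack=$ h J  input=c h c h $  — expand J ::= c Q c
step 3: stack=$ h c Q c  input=c h c h $  — match c
step 4: stack=$ h c Q  input=h c h $  — expand Q ::= h
step 5: stack=$ h c h  input=h c h $  — match h
Stack after step 5: $ h c (top = c).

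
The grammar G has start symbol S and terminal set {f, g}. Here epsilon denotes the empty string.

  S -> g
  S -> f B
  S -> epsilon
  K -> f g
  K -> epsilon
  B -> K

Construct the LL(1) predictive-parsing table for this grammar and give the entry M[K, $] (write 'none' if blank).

K -> epsilon

FIRST(S): from S->g we get {g}; from S->f B we get {f}; from S->epsilon we get {epsilon}. So FIRST(S) = {epsilon, f, g}.
FIRST(K): from K->f g we get {f}; from K->epsilon we get {epsilon}. So FIRST(K) = {epsilon, f}.
FIRST(B): from B->K we get {epsilon, f}. So FIRST(B) = {epsilon, f}.
FOLLOW(S) includes $ since S is the start symbol.
FOLLOW(B): in S->f B, the suffix after B is empty, so FOLLOW(B) ⊇ FOLLOW(S) = {$}. Thus FOLLOW(B) = {$}.
FOLLOW(K): in B->K, the suffix after K is empty, so FOLLOW(K) ⊇ FOLLOW(B) = {$}. Thus FOLLOW(K) = {$}.
For K -> f g: FIRST(f g) = {f}, so it goes in M[K, t] for t ∈ {f}.
For K -> epsilon: FIRST(epsilon) = {epsilon}, so it goes in M[K, t] for t ∈ {}; since epsilon ∈ FIRST, also for every t ∈ FOLLOW(K) = {$}.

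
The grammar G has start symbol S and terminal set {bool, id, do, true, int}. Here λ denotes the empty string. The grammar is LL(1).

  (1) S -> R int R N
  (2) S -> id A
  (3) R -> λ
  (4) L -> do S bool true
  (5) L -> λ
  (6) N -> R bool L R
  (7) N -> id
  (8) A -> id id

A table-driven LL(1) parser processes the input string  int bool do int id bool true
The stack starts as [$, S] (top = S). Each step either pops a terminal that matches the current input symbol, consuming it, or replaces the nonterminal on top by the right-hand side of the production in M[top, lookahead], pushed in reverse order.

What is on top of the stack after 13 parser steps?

N

      Stack                    Input                           Action
   1  $ S                      int bool do int id bool true $  expand S -> R int R N
   2  $ N R int R              int bool do int id bool true $  expand R -> λ
   3  $ N R int                int bool do int id bool true $  match int
   4  $ N R                    bool do int id bool true $      expand R -> λ
   5  $ N                      bool do int id bool true $      expand N -> R bool L R
   6  $ R L bool R             bool do int id bool true $      expand R -> λ
   7  $ R L bool               bool do int id bool true $      match bool
   8  $ R L                    do int id bool true $           expand L -> do S bool true
   9  $ R true bool S do       do int id bool true $           match do
  10  $ R true bool S          int id bool true $              expand S -> R int R N
  11  $ R true bool N R int R  int id bool true $              expand R -> λ
  12  $ R true bool N R int    int id bool true $              match int
  13  $ R true bool N R        id bool true $                  expand R -> λ
Stack after step 13: $ R true bool N (top = N).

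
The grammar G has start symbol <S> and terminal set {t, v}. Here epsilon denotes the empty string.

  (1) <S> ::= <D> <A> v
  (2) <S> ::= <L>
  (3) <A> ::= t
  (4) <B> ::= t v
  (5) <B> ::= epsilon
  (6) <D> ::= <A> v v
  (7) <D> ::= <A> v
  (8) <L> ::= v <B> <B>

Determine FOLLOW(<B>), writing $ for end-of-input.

FIRST(<A>): from <A>::=t we get {t}. So FIRST(<A>) = {t}.
FIRST(<B>): from <B>::=t v we get {t}; from <B>::=epsilon we get {epsilon}. So FIRST(<B>) = {epsilon, t}.
FIRST(<L>): from <L>::=v <B> <B> we get {v}. So FIRST(<L>) = {v}.
FIRST(<D>): from <D>::=<A> v v we get {t}; from <D>::=<A> v we get {t}. So FIRST(<D>) = {t}.
FIRST(<S>): from <S>::=<D> <A> v we get {t}; from <S>::=<L> we get {v}. So FIRST(<S>) = {t, v}.
FOLLOW(<S>) includes $ since <S> is the start symbol.
FOLLOW(<S>): <S> appears on no right-hand side. Thus FOLLOW(<S>) = {$}.
FOLLOW(<A>): in <S>::=<D> <A> v, <A> is followed by v with FIRST {v}; in <D>::=<A> v v, <A> is followed by v v with FIRST {v}; in <D>::=<A> v, <A> is followed by v with FIRST {v}. Thus FOLLOW(<A>) = {v}.
FOLLOW(<D>): in <S>::=<D> <A> v, <D> is followed by <A> v with FIRST {t}. Thus FOLLOW(<D>) = {t}.
FOLLOW(<L>): in <S>::=<L>, the suffix after <L> is empty, so FOLLOW(<L>) ⊇ FOLLOW(<S>) = {$}. Thus FOLLOW(<L>) = {$}.
FOLLOW(<B>): in <L>::=v <B> <B> (occurrence 1), <B> is followed by <B> with FIRST {epsilon, t}; in <L>::=v <B> <B> (occurrence 1), the suffix after <B> is nullable, so FOLLOW(<B>) ⊇ FOLLOW(<L>) = {$}; in <L>::=v <B> <B> (occurrence 2), the suffix after <B> is empty, so FOLLOW(<B>) ⊇ FOLLOW(<L>) = {$}. Thus FOLLOW(<B>) = {$, t}.

{$, t}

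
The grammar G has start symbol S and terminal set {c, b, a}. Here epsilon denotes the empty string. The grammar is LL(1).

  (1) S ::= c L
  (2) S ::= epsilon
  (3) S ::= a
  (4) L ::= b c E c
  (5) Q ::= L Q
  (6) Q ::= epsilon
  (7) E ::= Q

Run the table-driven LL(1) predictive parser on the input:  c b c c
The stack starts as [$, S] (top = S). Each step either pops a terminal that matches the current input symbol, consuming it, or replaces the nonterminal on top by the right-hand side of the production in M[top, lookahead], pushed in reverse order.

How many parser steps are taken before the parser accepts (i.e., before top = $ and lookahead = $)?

step 1: stack=$ S  input=c b c c $  — expand S ::= c L
step 2: stack=$ L c  input=c b c c $  — match c
step 3: stack=$ L  input=b c c $  — expand L ::= b c E c
step 4: stack=$ c E c b  input=b c c $  — match b
step 5: stack=$ c E c  input=c c $  — match c
step 6: stack=$ c E  input=c $  — expand E ::= Q
step 7: stack=$ c Q  input=c $  — expand Q ::= epsilon
step 8: stack=$ c  input=c $  — match c
Accept reached after 8 steps.

8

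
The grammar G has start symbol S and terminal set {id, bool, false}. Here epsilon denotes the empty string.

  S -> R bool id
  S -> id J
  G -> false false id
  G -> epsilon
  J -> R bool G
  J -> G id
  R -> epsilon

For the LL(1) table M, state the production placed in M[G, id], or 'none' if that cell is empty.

G -> epsilon

FIRST(G) = {epsilon, false}
FIRST(R) = {epsilon}
FIRST(S) = {bool, id}  (via R bool id)
FIRST(J) = {bool, false, id}  (via R bool G, G id)
FOLLOW(S) includes $ since S is the start symbol.
FOLLOW(J): in S->id J, the suffix after J is empty, so FOLLOW(J) ⊇ FOLLOW(S) = {$}. Thus FOLLOW(J) = {$}.
FOLLOW(G): in J->R bool G, the suffix after G is empty, so FOLLOW(G) ⊇ FOLLOW(J) = {$}; in J->G id, G is followed by id with FIRST {id}. Thus FOLLOW(G) = {$, id}.
For G -> false false id: FIRST(false false id) = {false}, so it goes in M[G, t] for t ∈ {false}.
For G -> epsilon: FIRST(epsilon) = {epsilon}, so it goes in M[G, t] for t ∈ {}; since epsilon ∈ FIRST, also for every t ∈ FOLLOW(G) = {$, id}.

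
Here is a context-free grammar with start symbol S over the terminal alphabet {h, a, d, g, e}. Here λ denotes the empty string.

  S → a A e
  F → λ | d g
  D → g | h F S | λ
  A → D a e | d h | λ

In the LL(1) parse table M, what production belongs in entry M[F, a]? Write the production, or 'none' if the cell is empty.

F → λ

FIRST(S) = {a}
FIRST(F) = {λ, d}
FIRST(D) = {λ, g, h}
FIRST(A) = {λ, a, d, g, h}  (via D a e)
FOLLOW(S) includes $ since S is the start symbol.
FOLLOW(F): in D→h F S, F is followed by S with FIRST {a}. Thus FOLLOW(F) = {a}.
For F → λ: FIRST(λ) = {λ}, so it goes in M[F, t] for t ∈ {}; since λ ∈ FIRST, also for every t ∈ FOLLOW(F) = {a}.
For F → d g: FIRST(d g) = {d}, so it goes in M[F, t] for t ∈ {d}.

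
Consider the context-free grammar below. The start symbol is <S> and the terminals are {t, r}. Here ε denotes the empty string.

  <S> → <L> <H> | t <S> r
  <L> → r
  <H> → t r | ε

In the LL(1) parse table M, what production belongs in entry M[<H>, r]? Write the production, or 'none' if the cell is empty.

FIRST(<L>): from <L>→r we get {r}. So FIRST(<L>) = {r}.
FIRST(<H>): from <H>→t r we get {t}; from <H>→ε we get {ε}. So FIRST(<H>) = {ε, t}.
FIRST(<S>): from <S>→<L> <H> we get {r}; from <S>→t <S> r we get {t}. So FIRST(<S>) = {r, t}.
FOLLOW(<S>) includes $ since <S> is the start symbol.
FOLLOW(<S>): in <S>→t <S> r, <S> is followed by r with FIRST {r}. Thus FOLLOW(<S>) = {$, r}.
FOLLOW(<H>): in <S>→<L> <H>, the suffix after <H> is empty, so FOLLOW(<H>) ⊇ FOLLOW(<S>) = {$, r}. Thus FOLLOW(<H>) = {$, r}.
For <H> → t r: FIRST(t r) = {t}, so it goes in M[<H>, t] for t ∈ {t}.
For <H> → ε: FIRST(ε) = {ε}, so it goes in M[<H>, t] for t ∈ {}; since ε ∈ FIRST, also for every t ∈ FOLLOW(<H>) = {$, r}.

<H> → ε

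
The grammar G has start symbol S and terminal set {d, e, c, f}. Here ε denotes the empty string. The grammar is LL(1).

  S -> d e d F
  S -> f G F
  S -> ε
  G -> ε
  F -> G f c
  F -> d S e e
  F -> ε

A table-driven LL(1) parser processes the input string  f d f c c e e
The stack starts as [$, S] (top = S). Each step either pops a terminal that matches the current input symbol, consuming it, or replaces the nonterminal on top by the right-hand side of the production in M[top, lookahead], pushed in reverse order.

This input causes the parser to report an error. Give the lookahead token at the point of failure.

     Stack        Input            Action
  1  $ S          f d f c c e e $  expand S -> f G F
  2  $ F G f      f d f c c e e $  match f
  3  $ F G        d f c c e e $    expand G -> ε
  4  $ F          d f c c e e $    expand F -> d S e e
  5  $ e e S d    d f c c e e $    match d
  6  $ e e S      f c c e e $      expand S -> f G F
  7  $ e e F G f  f c c e e $      match f
  8  $ e e F G    c c e e $        error: M[G, c] is empty

c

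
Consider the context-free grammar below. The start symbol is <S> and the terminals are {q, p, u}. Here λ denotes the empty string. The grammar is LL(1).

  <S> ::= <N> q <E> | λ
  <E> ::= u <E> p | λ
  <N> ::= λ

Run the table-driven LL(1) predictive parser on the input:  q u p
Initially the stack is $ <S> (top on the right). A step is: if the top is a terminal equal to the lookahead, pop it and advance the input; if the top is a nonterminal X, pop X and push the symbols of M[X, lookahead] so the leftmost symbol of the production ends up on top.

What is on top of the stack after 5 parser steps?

<E>

     Stack        Input    Action
  1  $ <S>        q u p $  expand <S> ::= <N> q <E>
  2  $ <E> q <N>  q u p $  expand <N> ::= λ
  3  $ <E> q      q u p $  match q
  4  $ <E>        u p $    expand <E> ::= u <E> p
  5  $ p <E> u    u p $    match u
Stack after step 5: $ p <E> (top = <E>).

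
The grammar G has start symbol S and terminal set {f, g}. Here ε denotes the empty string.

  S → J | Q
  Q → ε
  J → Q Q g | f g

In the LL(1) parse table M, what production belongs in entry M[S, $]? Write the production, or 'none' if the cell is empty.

S → Q

FIRST(Q): from Q→ε we get {ε}. So FIRST(Q) = {ε}.
FIRST(J): from J→Q Q g we get {g}; from J→f g we get {f}. So FIRST(J) = {f, g}.
FIRST(S): from S→J we get {f, g}; from S→Q we get {ε}. So FIRST(S) = {ε, f, g}.
FOLLOW(S) includes $ since S is the start symbol.
FOLLOW(S): S appears on no right-hand side. Thus FOLLOW(S) = {$}.
For S → J: FIRST(J) = {f, g}, so it goes in M[S, t] for t ∈ {f, g}.
For S → Q: FIRST(Q) = {ε}, so it goes in M[S, t] for t ∈ {}; since ε ∈ FIRST, also for every t ∈ FOLLOW(S) = {$}.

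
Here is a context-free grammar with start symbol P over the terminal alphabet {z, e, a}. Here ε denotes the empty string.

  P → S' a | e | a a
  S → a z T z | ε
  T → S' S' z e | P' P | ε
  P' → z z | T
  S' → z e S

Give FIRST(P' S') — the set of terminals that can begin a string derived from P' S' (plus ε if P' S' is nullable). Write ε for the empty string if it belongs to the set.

FIRST(S): from S→a z T z we get {a}; from S→ε we get {ε}. So FIRST(S) = {ε, a}.
FIRST(S'): from S'→z e S we get {z}. So FIRST(S') = {z}.
FIRST(P): from P→S' a we get {z}; from P→e we get {e}; from P→a a we get {a}. So FIRST(P) = {a, e, z}.
FIRST(T): from T→S' S' z e we get {z}; from T→P' P we get {a, e, z}; from T→ε we get {ε}. So FIRST(T) = {ε, a, e, z}.
FIRST(P'): from P'→z z we get {z}; from P'→T we get {ε, a, e, z}. So FIRST(P') = {ε, a, e, z}.
FIRST(P' S'): take FIRST of each symbol in turn, carrying on past any symbol whose FIRST contains ε; result {a, e, z}.

{a, e, z}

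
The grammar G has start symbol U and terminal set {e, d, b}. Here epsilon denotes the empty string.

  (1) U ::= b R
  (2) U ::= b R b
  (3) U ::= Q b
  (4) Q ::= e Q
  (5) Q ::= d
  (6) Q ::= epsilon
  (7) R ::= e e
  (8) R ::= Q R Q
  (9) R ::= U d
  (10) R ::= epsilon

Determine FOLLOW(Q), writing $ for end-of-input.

FIRST(Q): from Q::=e Q we get {e}; from Q::=d we get {d}; from Q::=epsilon we get {epsilon}. So FIRST(Q) = {epsilon, d, e}.
FIRST(U): from U::=b R we get {b}; from U::=b R b we get {b}; from U::=Q b we get {b, d, e}. So FIRST(U) = {b, d, e}.
FIRST(R): from R::=e e we get {e}; from R::=Q R Q we get {epsilon, b, d, e}; from R::=U d we get {b, d, e}; from R::=epsilon we get {epsilon}. So FIRST(R) = {epsilon, b, d, e}.
FOLLOW(U) includes $ since U is the start symbol.
FOLLOW(U): in R::=U d, U is followed by d with FIRST {d}. Thus FOLLOW(U) = {$, d}.
FOLLOW(R): in U::=b R, the suffix after R is empty, so FOLLOW(R) ⊇ FOLLOW(U) = {$, d}; in U::=b R b, R is followed by b with FIRST {b}; in R::=Q R Q, R is followed by Q with FIRST {epsilon, d, e}; in R::=Q R Q, the suffix after R is nullable (adds nothing new). Thus FOLLOW(R) = {$, b, d, e}.
FOLLOW(Q): in U::=Q b, Q is followed by b with FIRST {b}; in Q::=e Q, the suffix after Q is empty (adds nothing new); in R::=Q R Q (occurrence 1), Q is followed by R Q with FIRST {epsilon, b, d, e}; in R::=Q R Q (occurrence 1), the suffix after Q is nullable, so FOLLOW(Q) ⊇ FOLLOW(R) = {$, b, d, e}; in R::=Q R Q (occurrence 2), the suffix after Q is empty, so FOLLOW(Q) ⊇ FOLLOW(R) = {$, b, d, e}. Thus FOLLOW(Q) = {$, b, d, e}.

{$, b, d, e}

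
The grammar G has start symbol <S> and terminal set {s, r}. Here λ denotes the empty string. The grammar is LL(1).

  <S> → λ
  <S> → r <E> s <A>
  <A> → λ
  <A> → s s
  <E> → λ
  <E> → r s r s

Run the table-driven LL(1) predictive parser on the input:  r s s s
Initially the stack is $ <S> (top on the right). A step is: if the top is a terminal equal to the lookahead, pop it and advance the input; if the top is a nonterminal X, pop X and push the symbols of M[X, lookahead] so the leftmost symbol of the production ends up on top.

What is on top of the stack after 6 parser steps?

s

step 1: stack=$ <S>  input=r s s s $  — expand <S> → r <E> s <A>
step 2: stack=$ <A> s <E> r  input=r s s s $  — match r
step 3: stack=$ <A> s <E>  input=s s s $  — expand <E> → λ
step 4: stack=$ <A> s  input=s s s $  — match s
step 5: stack=$ <A>  input=s s $  — expand <A> → s s
step 6: stack=$ s s  input=s s $  — match s
Stack after step 6: $ s (top = s).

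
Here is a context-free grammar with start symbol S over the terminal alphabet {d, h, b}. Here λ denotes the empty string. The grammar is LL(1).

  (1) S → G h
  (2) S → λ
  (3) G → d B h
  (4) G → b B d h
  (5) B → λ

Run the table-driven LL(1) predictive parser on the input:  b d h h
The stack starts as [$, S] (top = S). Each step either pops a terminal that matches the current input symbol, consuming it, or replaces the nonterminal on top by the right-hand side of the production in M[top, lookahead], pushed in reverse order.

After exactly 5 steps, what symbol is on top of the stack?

h

     Stack        Input      Action
  1  $ S          b d h h $  expand S → G h
  2  $ h G        b d h h $  expand G → b B d h
  3  $ h h d B b  b d h h $  match b
  4  $ h h d B    d h h $    expand B → λ
  5  $ h h d      d h h $    match d
Stack after step 5: $ h h (top = h).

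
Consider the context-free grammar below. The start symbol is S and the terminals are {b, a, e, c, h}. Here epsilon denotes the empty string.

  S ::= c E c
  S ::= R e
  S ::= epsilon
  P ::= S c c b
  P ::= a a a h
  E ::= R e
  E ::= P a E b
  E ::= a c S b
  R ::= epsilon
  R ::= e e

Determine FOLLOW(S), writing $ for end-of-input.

{$, b, c}

FIRST(R) = {epsilon, e}
FIRST(S) = {epsilon, c, e}  (via R e)
FIRST(P) = {a, c, e}  (via S c c b)
FIRST(E) = {a, c, e}  (via R e, P a E b)
FOLLOW(S) includes $ since S is the start symbol.
FOLLOW(S): in P::=S c c b, S is followed by c c b with FIRST {c}; in E::=a c S b, S is followed by b with FIRST {b}. Thus FOLLOW(S) = {$, b, c}.
FOLLOW(P): in E::=P a E b, P is followed by a E b with FIRST {a}. Thus FOLLOW(P) = {a}.
FOLLOW(E): in S::=c E c, E is followed by c with FIRST {c}; in E::=P a E b, E is followed by b with FIRST {b}. Thus FOLLOW(E) = {b, c}.
FOLLOW(R): in S::=R e, R is followed by e with FIRST {e}; in E::=R e, R is followed by e with FIRST {e}. Thus FOLLOW(R) = {e}.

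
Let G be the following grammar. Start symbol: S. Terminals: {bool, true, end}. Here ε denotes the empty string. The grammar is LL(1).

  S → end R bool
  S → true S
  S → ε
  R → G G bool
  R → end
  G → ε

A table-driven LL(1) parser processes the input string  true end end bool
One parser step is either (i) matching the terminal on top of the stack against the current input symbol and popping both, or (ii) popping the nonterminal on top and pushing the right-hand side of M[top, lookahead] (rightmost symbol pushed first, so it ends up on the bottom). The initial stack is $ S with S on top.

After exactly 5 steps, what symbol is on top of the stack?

end

step 1: stack=$ S  input=true end end bool $  — expand S → true S
step 2: stack=$ S true  input=true end end bool $  — match true
step 3: stack=$ S  input=end end bool $  — expand S → end R bool
step 4: stack=$ bool R end  input=end end bool $  — match end
step 5: stack=$ bool R  input=end bool $  — expand R → end
Stack after step 5: $ bool end (top = end).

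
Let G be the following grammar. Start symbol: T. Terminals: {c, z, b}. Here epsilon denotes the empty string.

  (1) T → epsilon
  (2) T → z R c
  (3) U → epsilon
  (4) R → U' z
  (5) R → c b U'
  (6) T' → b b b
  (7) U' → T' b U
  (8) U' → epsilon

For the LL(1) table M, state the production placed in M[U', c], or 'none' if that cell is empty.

U' → epsilon

FIRST(T) = {epsilon, z}
FIRST(U) = {epsilon}
FIRST(T') = {b}
FIRST(U') = {epsilon, b}  (via T' b U)
FIRST(R) = {b, c, z}  (via U' z)
FOLLOW(T) includes $ since T is the start symbol.
FOLLOW(R): in T→z R c, R is followed by c with FIRST {c}. Thus FOLLOW(R) = {c}.
FOLLOW(U'): in R→U' z, U' is followed by z with FIRST {z}; in R→c b U', the suffix after U' is empty, so FOLLOW(U') ⊇ FOLLOW(R) = {c}. Thus FOLLOW(U') = {c, z}.
For U' → T' b U: FIRST(T' b U) = {b}, so it goes in M[U', t] for t ∈ {b}.
For U' → epsilon: FIRST(epsilon) = {epsilon}, so it goes in M[U', t] for t ∈ {}; since epsilon ∈ FIRST, also for every t ∈ FOLLOW(U') = {c, z}.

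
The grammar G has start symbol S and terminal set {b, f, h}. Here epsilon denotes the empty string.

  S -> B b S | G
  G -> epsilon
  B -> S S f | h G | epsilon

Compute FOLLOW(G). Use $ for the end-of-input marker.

FIRST(G) = {epsilon}
FIRST(S) = {epsilon, b, f, h}  (via B b S, G)
FIRST(B) = {epsilon, b, f, h}  (via S S f)
FOLLOW(S) includes $ since S is the start symbol.
FOLLOW(S): in S->B b S, the suffix after S is empty (adds nothing new); in B->S S f (occurrence 1), S is followed by S f with FIRST {b, f, h}; in B->S S f (occurrence 2), S is followed by f with FIRST {f}. Thus FOLLOW(S) = {$, b, f, h}.
FOLLOW(B): in S->B b S, B is followed by b S with FIRST {b}. Thus FOLLOW(B) = {b}.
FOLLOW(G): in S->G, the suffix after G is empty, so FOLLOW(G) ⊇ FOLLOW(S) = {$, b, f, h}; in B->h G, the suffix after G is empty, so FOLLOW(G) ⊇ FOLLOW(B) = {b}. Thus FOLLOW(G) = {$, b, f, h}.

{$, b, f, h}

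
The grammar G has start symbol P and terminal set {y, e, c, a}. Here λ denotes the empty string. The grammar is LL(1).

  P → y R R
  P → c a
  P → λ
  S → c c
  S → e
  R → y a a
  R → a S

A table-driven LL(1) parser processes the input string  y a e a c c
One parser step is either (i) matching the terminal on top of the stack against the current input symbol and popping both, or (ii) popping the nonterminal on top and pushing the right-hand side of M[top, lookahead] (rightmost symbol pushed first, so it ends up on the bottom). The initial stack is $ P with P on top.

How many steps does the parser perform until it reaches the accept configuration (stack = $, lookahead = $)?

step 1: stack=$ P  input=y a e a c c $  — expand P → y R R
step 2: stack=$ R R y  input=y a e a c c $  — match y
step 3: stack=$ R R  input=a e a c c $  — expand R → a S
step 4: stack=$ R S a  input=a e a c c $  — match a
step 5: stack=$ R S  input=e a c c $  — expand S → e
step 6: stack=$ R e  input=e a c c $  — match e
step 7: stack=$ R  input=a c c $  — expand R → a S
step 8: stack=$ S a  input=a c c $  — match a
step 9: stack=$ S  input=c c $  — expand S → c c
step 10: stack=$ c c  input=c c $  — match c
step 11: stack=$ c  input=c $  — match c
Accept reached after 11 steps.

11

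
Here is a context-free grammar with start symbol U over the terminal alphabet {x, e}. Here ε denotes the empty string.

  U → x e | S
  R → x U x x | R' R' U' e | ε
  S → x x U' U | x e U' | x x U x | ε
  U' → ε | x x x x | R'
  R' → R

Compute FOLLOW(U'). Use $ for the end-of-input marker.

FIRST(S) = {ε, x}
FIRST(U) = {ε, x}  (via S)
FIRST(R) = {ε, e, x}  (via R' R' U' e)
FIRST(R') = {ε, e, x}  (via R)
FIRST(U') = {ε, e, x}  (via R')
FOLLOW(U) includes $ since U is the start symbol.
FOLLOW(U): in R→x U x x, U is followed by x x with FIRST {x}; in S→x x U' U, the suffix after U is empty, so FOLLOW(U) ⊇ FOLLOW(S) = {$, x}; in S→x x U x, U is followed by x with FIRST {x}. Thus FOLLOW(U) = {$, x}.
FOLLOW(S): in U→S, the suffix after S is empty, so FOLLOW(S) ⊇ FOLLOW(U) = {$, x}. Thus FOLLOW(S) = {$, x}.
FOLLOW(U'): in R→R' R' U' e, U' is followed by e with FIRST {e}; in S→x x U' U, U' is followed by U with FIRST {ε, x}; in S→x x U' U, the suffix after U' is nullable, so FOLLOW(U') ⊇ FOLLOW(S) = {$, x}; in S→x e U', the suffix after U' is empty, so FOLLOW(U') ⊇ FOLLOW(S) = {$, x}. Thus FOLLOW(U') = {$, e, x}.
FOLLOW(R'): in R→R' R' U' e (occurrence 1), R' is followed by R' U' e with FIRST {e, x}; in R→R' R' U' e (occurrence 2), R' is followed by U' e with FIRST {e, x}; in U'→R', the suffix after R' is empty, so FOLLOW(R') ⊇ FOLLOW(U') = {$, e, x}. Thus FOLLOW(R') = {$, e, x}.
FOLLOW(R): in R'→R, the suffix after R is empty, so FOLLOW(R) ⊇ FOLLOW(R') = {$, e, x}. Thus FOLLOW(R) = {$, e, x}.

{$, e, x}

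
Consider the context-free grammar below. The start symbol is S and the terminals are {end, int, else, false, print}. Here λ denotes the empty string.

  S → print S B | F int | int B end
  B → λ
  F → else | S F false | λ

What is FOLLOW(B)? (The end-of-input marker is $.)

{$, else, end, false, int, print}

FIRST(B) = {λ}
FIRST(S) = {else, int, print}  (via F int)
FIRST(F) = {λ, else, int, print}  (via S F false)
FOLLOW(S) includes $ since S is the start symbol.
FOLLOW(S): in S→print S B, S is followed by B with FIRST {λ}; in S→print S B, the suffix after S is nullable (adds nothing new); in F→S F false, S is followed by F false with FIRST {else, false, int, print}. Thus FOLLOW(S) = {$, else, false, int, print}.
FOLLOW(B): in S→print S B, the suffix after B is empty, so FOLLOW(B) ⊇ FOLLOW(S) = {$, else, false, int, print}; in S→int B end, B is followed by end with FIRST {end}. Thus FOLLOW(B) = {$, else, end, false, int, print}.
FOLLOW(F): in S→F int, F is followed by int with FIRST {int}; in F→S F false, F is followed by false with FIRST {false}. Thus FOLLOW(F) = {false, int}.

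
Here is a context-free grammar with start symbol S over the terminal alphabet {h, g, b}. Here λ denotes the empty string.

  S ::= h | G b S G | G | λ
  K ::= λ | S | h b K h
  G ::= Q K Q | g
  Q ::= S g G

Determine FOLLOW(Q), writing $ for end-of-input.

FIRST(S): from S::=h we get {h}; from S::=G b S G we get {g, h}; from S::=G we get {g, h}; from S::=λ we get {λ}. So FIRST(S) = {λ, g, h}.
FIRST(K): from K::=λ we get {λ}; from K::=S we get {λ, g, h}; from K::=h b K h we get {h}. So FIRST(K) = {λ, g, h}.
FIRST(Q): from Q::=S g G we get {g, h}. So FIRST(Q) = {g, h}.
FIRST(G): from G::=Q K Q we get {g, h}; from G::=g we get {g}. So FIRST(G) = {g, h}.
FOLLOW(S) includes $ since S is the start symbol.
FOLLOW(K): in K::=h b K h, K is followed by h with FIRST {h}; in G::=Q K Q, K is followed by Q with FIRST {g, h}. Thus FOLLOW(K) = {g, h}.
FOLLOW(S): in S::=G b S G, S is followed by G with FIRST {g, h}; in K::=S, the suffix after S is empty, so FOLLOW(S) ⊇ FOLLOW(K) = {g, h}; in Q::=S g G, S is followed by g G with FIRST {g}. Thus FOLLOW(S) = {$, g, h}.
FOLLOW(G): in S::=G b S G (occurrence 1), G is followed by b S G with FIRST {b}; in S::=G b S G (occurrence 2), the suffix after G is empty, so FOLLOW(G) ⊇ FOLLOW(S) = {$, g, h}; in S::=G, the suffix after G is empty, so FOLLOW(G) ⊇ FOLLOW(S) = {$, g, h}; in Q::=S g G, the suffix after G is empty, so FOLLOW(G) ⊇ FOLLOW(Q) = {$, b, g, h}. Thus FOLLOW(G) = {$, b, g, h}.
FOLLOW(Q): in G::=Q K Q (occurrence 1), Q is followed by K Q with FIRST {g, h}; in G::=Q K Q (occurrence 2), the suffix after Q is empty, so FOLLOW(Q) ⊇ FOLLOW(G) = {$, b, g, h}. Thus FOLLOW(Q) = {$, b, g, h}.

{$, b, g, h}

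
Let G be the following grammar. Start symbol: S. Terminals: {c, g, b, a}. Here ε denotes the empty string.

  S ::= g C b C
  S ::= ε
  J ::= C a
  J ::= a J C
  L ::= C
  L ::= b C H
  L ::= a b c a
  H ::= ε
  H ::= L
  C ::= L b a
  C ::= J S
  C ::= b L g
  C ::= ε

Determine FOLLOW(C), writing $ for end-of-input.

FIRST(S): from S::=g C b C we get {g}; from S::=ε we get {ε}. So FIRST(S) = {ε, g}.
FIRST(J): from J::=C a we get {a, b}; from J::=a J C we get {a}. So FIRST(J) = {a, b}.
FIRST(L): from L::=C we get {ε, a, b}; from L::=b C H we get {b}; from L::=a b c a we get {a}. So FIRST(L) = {ε, a, b}.
FIRST(H): from H::=ε we get {ε}; from H::=L we get {ε, a, b}. So FIRST(H) = {ε, a, b}.
FIRST(C): from C::=L b a we get {a, b}; from C::=J S we get {a, b}; from C::=b L g we get {b}; from C::=ε we get {ε}. So FIRST(C) = {ε, a, b}.
FOLLOW(S) includes $ since S is the start symbol.
FOLLOW(S): in C::=J S, the suffix after S is empty, so FOLLOW(S) ⊇ FOLLOW(C) = {$, a, b, g}. Thus FOLLOW(S) = {$, a, b, g}.
FOLLOW(J): in J::=a J C, J is followed by C with FIRST {ε, a, b}; in J::=a J C, the suffix after J is nullable (adds nothing new); in C::=J S, J is followed by S with FIRST {ε, g}; in C::=J S, the suffix after J is nullable, so FOLLOW(J) ⊇ FOLLOW(C) = {$, a, b, g}. Thus FOLLOW(J) = {$, a, b, g}.
FOLLOW(L): in H::=L, the suffix after L is empty, so FOLLOW(L) ⊇ FOLLOW(H) = {b, g}; in C::=L b a, L is followed by b a with FIRST {b}; in C::=b L g, L is followed by g with FIRST {g}. Thus FOLLOW(L) = {b, g}.
FOLLOW(H): in L::=b C H, the suffix after H is empty, so FOLLOW(H) ⊇ FOLLOW(L) = {b, g}. Thus FOLLOW(H) = {b, g}.
FOLLOW(C): in S::=g C b C (occurrence 1), C is followed by b C with FIRST {b}; in S::=g C b C (occurrence 2), the suffix after C is empty, so FOLLOW(C) ⊇ FOLLOW(S) = {$, a, b, g}; in J::=C a, C is followed by a with FIRST {a}; in J::=a J C, the suffix after C is empty, so FOLLOW(C) ⊇ FOLLOW(J) = {$, a, b, g}; in L::=C, the suffix after C is empty, so FOLLOW(C) ⊇ FOLLOW(L) = {b, g}; in L::=b C H, C is followed by H with FIRST {ε, a, b}; in L::=b C H, the suffix after C is nullable, so FOLLOW(C) ⊇ FOLLOW(L) = {b, g}. Thus FOLLOW(C) = {$, a, b, g}.

{$, a, b, g}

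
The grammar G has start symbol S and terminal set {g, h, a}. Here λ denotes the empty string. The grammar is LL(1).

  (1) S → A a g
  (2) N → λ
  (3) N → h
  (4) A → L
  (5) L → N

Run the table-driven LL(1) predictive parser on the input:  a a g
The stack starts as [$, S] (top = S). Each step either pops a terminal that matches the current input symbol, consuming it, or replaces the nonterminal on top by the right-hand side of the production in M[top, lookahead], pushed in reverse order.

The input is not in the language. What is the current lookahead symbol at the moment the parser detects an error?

a

     Stack    Input    Action
  1  $ S      a a g $  expand S → A a g
  2  $ g a A  a a g $  expand A → L
  3  $ g a L  a a g $  expand L → N
  4  $ g a N  a a g $  expand N → λ
  5  $ g a    a a g $  match a
  6  $ g      a g $    error: top is terminal g but lookahead is a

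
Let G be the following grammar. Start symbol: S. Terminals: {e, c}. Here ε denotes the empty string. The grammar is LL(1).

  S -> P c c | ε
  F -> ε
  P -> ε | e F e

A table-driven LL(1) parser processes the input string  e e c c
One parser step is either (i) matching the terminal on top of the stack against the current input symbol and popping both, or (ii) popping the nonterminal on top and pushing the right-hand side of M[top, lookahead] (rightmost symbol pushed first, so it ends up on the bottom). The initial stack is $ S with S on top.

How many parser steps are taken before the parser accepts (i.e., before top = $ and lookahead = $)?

7

     Stack        Input      Action
  1  $ S          e e c c $  expand S -> P c c
  2  $ c c P      e e c c $  expand P -> e F e
  3  $ c c e F e  e e c c $  match e
  4  $ c c e F    e c c $    expand F -> ε
  5  $ c c e      e c c $    match e
  6  $ c c        c c $      match c
  7  $ c          c $        match c
Accept reached after 7 steps.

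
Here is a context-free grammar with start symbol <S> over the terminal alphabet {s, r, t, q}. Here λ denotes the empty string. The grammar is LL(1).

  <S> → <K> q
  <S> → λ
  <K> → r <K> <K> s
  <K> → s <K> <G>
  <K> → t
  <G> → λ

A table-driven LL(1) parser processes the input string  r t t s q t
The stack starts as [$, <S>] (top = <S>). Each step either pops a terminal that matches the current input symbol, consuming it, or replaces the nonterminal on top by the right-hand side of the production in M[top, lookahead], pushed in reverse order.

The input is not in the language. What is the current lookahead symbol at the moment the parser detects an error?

t

step 1: stack=$ <S>  input=r t t s q t $  — expand <S> → <K> q
step 2: stack=$ q <K>  input=r t t s q t $  — expand <K> → r <K> <K> s
step 3: stack=$ q s <K> <K> r  input=r t t s q t $  — match r
step 4: stack=$ q s <K> <K>  input=t t s q t $  — expand <K> → t
step 5: stack=$ q s <K> t  input=t t s q t $  — match t
step 6: stack=$ q s <K>  input=t s q t $  — expand <K> → t
step 7: stack=$ q s t  input=t s q t $  — match t
step 8: stack=$ q s  input=s q t $  — match s
step 9: stack=$ q  input=q t $  — match q
step 10: stack=$  input=t $  — error: stack empty but input remains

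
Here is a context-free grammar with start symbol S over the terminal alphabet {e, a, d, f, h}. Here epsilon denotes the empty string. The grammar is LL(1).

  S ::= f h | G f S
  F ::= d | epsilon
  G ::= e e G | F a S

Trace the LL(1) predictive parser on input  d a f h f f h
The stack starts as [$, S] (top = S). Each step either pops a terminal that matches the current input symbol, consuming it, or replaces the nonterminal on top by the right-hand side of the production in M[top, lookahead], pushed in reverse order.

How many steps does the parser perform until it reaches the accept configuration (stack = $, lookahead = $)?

12

step 1: stack=$ S  input=d a f h f f h $  — expand S ::= G f S
step 2: stack=$ S f G  input=d a f h f f h $  — expand G ::= F a S
step 3: stack=$ S f S a F  input=d a f h f f h $  — expand F ::= d
step 4: stack=$ S f S a d  input=d a f h f f h $  — match d
step 5: stack=$ S f S a  input=a f h f f h $  — match a
step 6: stack=$ S f S  input=f h f f h $  — expand S ::= f h
step 7: stack=$ S f h f  input=f h f f h $  — match f
step 8: stack=$ S f h  input=h f f h $  — match h
step 9: stack=$ S f  input=f f h $  — match f
step 10: stack=$ S  input=f h $  — expand S ::= f h
step 11: stack=$ h f  input=f h $  — match f
step 12: stack=$ h  input=h $  — match h
Accept reached after 12 steps.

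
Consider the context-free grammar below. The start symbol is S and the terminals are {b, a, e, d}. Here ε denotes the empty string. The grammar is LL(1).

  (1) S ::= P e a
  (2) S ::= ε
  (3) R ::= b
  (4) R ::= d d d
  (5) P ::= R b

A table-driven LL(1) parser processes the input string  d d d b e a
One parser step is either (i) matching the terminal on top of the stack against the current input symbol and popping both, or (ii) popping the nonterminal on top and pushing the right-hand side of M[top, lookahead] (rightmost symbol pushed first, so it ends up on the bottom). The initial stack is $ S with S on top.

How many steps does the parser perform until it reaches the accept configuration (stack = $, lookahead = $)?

     Stack          Input          Action
  1  $ S            d d d b e a $  expand S ::= P e a
  2  $ a e P        d d d b e a $  expand P ::= R b
  3  $ a e b R      d d d b e a $  expand R ::= d d d
  4  $ a e b d d d  d d d b e a $  match d
  5  $ a e b d d    d d b e a $    match d
  6  $ a e b d      d b e a $      match d
  7  $ a e b        b e a $        match b
  8  $ a e          e a $          match e
  9  $ a            a $            match a
Accept reached after 9 steps.

9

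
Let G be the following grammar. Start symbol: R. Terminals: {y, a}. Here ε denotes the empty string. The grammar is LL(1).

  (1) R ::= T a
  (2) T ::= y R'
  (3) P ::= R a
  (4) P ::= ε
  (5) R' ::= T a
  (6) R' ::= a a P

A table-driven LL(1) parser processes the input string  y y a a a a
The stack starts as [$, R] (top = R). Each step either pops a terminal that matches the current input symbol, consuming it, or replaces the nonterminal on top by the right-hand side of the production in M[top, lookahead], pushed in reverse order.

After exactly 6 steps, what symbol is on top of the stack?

R'

     Stack       Input          Action
  1  $ R         y y a a a a $  expand R ::= T a
  2  $ a T       y y a a a a $  expand T ::= y R'
  3  $ a R' y    y y a a a a $  match y
  4  $ a R'      y a a a a $    expand R' ::= T a
  5  $ a a T     y a a a a $    expand T ::= y R'
  6  $ a a R' y  y a a a a $    match y
Stack after step 6: $ a a R' (top = R').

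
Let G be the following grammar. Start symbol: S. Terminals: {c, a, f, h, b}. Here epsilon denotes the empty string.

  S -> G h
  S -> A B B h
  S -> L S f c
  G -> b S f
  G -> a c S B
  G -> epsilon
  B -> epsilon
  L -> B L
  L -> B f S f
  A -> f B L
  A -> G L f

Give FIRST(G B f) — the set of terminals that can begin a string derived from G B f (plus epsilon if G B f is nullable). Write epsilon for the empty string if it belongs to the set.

{a, b, f}

FIRST(G) = {epsilon, a, b}
FIRST(B) = {epsilon}
FIRST(L) = {f}  (via B L, B f S f)
FIRST(A) = {a, b, f}  (via G L f)
FIRST(S) = {a, b, f, h}  (via G h, A B B h, L S f c)
FIRST(G B f): take FIRST of each symbol in turn, carrying on past any symbol whose FIRST contains epsilon; result {a, b, f}.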